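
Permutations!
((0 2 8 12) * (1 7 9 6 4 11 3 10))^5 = (0 2 8 12)(1 11 9 10 4 7 3 6)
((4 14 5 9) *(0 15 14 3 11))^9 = ((0 15 14 5 9 4 3 11))^9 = (0 15 14 5 9 4 3 11)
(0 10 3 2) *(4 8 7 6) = [10, 1, 0, 2, 8, 5, 4, 6, 7, 9, 3] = (0 10 3 2)(4 8 7 6)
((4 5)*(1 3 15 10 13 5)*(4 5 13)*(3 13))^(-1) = (1 4 10 15 3 13)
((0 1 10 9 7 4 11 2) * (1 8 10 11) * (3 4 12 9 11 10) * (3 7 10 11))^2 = ((0 8 7 12 9 10 3 4 1 11 2))^2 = (0 7 9 3 1 2 8 12 10 4 11)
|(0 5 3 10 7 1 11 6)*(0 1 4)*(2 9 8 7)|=9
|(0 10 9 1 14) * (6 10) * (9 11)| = |(0 6 10 11 9 1 14)| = 7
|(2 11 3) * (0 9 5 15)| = 12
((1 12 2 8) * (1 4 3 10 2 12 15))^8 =((1 15)(2 8 4 3 10))^8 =(15)(2 3 8 10 4)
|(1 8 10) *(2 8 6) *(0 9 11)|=15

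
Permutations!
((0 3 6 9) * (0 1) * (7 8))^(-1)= (0 1 9 6 3)(7 8)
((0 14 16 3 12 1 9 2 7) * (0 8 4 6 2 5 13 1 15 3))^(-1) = ((0 14 16)(1 9 5 13)(2 7 8 4 6)(3 12 15))^(-1) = (0 16 14)(1 13 5 9)(2 6 4 8 7)(3 15 12)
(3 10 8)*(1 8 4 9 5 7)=(1 8 3 10 4 9 5 7)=[0, 8, 2, 10, 9, 7, 6, 1, 3, 5, 4]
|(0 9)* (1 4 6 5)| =4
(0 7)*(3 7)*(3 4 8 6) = [4, 1, 2, 7, 8, 5, 3, 0, 6] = (0 4 8 6 3 7)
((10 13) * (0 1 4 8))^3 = ((0 1 4 8)(10 13))^3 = (0 8 4 1)(10 13)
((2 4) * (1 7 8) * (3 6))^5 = (1 8 7)(2 4)(3 6)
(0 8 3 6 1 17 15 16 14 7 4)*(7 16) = (0 8 3 6 1 17 15 7 4)(14 16) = [8, 17, 2, 6, 0, 5, 1, 4, 3, 9, 10, 11, 12, 13, 16, 7, 14, 15]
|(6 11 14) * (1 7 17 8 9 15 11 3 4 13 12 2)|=14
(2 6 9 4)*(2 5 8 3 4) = [0, 1, 6, 4, 5, 8, 9, 7, 3, 2] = (2 6 9)(3 4 5 8)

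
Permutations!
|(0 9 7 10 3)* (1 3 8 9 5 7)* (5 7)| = |(0 7 10 8 9 1 3)| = 7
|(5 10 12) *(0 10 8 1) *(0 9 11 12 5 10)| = |(1 9 11 12 10 5 8)| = 7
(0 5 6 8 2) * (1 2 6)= (0 5 1 2)(6 8)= [5, 2, 0, 3, 4, 1, 8, 7, 6]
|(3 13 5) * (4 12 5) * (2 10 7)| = 15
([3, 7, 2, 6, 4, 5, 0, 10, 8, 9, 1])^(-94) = (0 6 3)(1 10 7)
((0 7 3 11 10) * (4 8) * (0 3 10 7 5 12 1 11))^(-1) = ((0 5 12 1 11 7 10 3)(4 8))^(-1) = (0 3 10 7 11 1 12 5)(4 8)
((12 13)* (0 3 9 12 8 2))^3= (0 12 2 9 8 3 13)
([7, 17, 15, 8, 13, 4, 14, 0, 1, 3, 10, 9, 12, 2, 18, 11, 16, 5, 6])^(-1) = [7, 8, 13, 9, 5, 17, 18, 0, 3, 11, 10, 15, 12, 4, 6, 2, 16, 1, 14]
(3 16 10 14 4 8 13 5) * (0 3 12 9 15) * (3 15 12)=(0 15)(3 16 10 14 4 8 13 5)(9 12)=[15, 1, 2, 16, 8, 3, 6, 7, 13, 12, 14, 11, 9, 5, 4, 0, 10]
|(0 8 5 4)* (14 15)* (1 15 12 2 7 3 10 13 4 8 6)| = 12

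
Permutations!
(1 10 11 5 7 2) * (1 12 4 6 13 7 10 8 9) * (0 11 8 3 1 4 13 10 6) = (0 11 5 6 10 8 9 4)(1 3)(2 12 13 7) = [11, 3, 12, 1, 0, 6, 10, 2, 9, 4, 8, 5, 13, 7]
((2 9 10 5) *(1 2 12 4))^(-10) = (1 5 2 12 9 4 10)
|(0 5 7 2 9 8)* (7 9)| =4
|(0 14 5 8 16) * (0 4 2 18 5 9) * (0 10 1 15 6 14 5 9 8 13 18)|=|(0 5 13 18 9 10 1 15 6 14 8 16 4 2)|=14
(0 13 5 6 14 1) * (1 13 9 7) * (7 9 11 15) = (0 11 15 7 1)(5 6 14 13) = [11, 0, 2, 3, 4, 6, 14, 1, 8, 9, 10, 15, 12, 5, 13, 7]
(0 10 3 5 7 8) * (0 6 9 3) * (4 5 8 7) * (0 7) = (0 10 7)(3 8 6 9)(4 5) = [10, 1, 2, 8, 5, 4, 9, 0, 6, 3, 7]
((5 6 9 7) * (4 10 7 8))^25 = ((4 10 7 5 6 9 8))^25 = (4 6 10 9 7 8 5)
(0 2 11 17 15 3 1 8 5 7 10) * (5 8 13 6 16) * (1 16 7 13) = [2, 1, 11, 16, 4, 13, 7, 10, 8, 9, 0, 17, 12, 6, 14, 3, 5, 15] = (0 2 11 17 15 3 16 5 13 6 7 10)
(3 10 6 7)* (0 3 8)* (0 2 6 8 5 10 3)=[0, 1, 6, 3, 4, 10, 7, 5, 2, 9, 8]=(2 6 7 5 10 8)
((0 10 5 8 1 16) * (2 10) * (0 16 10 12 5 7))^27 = (16)(0 5 10 2 8 7 12 1)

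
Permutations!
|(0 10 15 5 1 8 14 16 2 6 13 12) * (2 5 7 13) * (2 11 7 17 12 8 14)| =|(0 10 15 17 12)(1 14 16 5)(2 6 11 7 13 8)| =60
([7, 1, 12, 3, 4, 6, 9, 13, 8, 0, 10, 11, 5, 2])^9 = [7, 1, 12, 3, 4, 6, 9, 13, 8, 0, 10, 11, 5, 2]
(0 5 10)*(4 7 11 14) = (0 5 10)(4 7 11 14) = [5, 1, 2, 3, 7, 10, 6, 11, 8, 9, 0, 14, 12, 13, 4]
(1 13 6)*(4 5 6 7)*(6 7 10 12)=(1 13 10 12 6)(4 5 7)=[0, 13, 2, 3, 5, 7, 1, 4, 8, 9, 12, 11, 6, 10]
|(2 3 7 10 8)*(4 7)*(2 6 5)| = 8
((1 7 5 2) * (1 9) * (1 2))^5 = ((1 7 5)(2 9))^5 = (1 5 7)(2 9)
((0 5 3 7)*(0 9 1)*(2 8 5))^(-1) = ((0 2 8 5 3 7 9 1))^(-1) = (0 1 9 7 3 5 8 2)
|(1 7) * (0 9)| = 2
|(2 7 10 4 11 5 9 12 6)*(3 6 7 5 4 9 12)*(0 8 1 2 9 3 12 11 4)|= 6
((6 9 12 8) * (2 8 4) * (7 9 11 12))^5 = ((2 8 6 11 12 4)(7 9))^5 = (2 4 12 11 6 8)(7 9)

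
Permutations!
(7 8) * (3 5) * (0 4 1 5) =[4, 5, 2, 0, 1, 3, 6, 8, 7] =(0 4 1 5 3)(7 8)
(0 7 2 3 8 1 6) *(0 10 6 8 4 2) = [7, 8, 3, 4, 2, 5, 10, 0, 1, 9, 6] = (0 7)(1 8)(2 3 4)(6 10)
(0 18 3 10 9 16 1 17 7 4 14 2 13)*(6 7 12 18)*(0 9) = (0 6 7 4 14 2 13 9 16 1 17 12 18 3 10) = [6, 17, 13, 10, 14, 5, 7, 4, 8, 16, 0, 11, 18, 9, 2, 15, 1, 12, 3]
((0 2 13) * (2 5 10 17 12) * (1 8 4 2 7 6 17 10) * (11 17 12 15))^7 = (6 12 7)(11 17 15)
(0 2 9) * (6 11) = (0 2 9)(6 11) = [2, 1, 9, 3, 4, 5, 11, 7, 8, 0, 10, 6]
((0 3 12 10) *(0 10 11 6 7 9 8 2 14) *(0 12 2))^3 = (0 14 6 8 2 11 9 3 12 7)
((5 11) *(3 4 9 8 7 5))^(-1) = (3 11 5 7 8 9 4)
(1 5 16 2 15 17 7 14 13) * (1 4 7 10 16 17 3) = (1 5 17 10 16 2 15 3)(4 7 14 13) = [0, 5, 15, 1, 7, 17, 6, 14, 8, 9, 16, 11, 12, 4, 13, 3, 2, 10]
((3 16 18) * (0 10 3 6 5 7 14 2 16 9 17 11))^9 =(0 9)(2 18 5 14 16 6 7)(3 11)(10 17)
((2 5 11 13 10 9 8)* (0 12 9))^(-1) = (0 10 13 11 5 2 8 9 12)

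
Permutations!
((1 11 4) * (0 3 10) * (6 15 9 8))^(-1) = ((0 3 10)(1 11 4)(6 15 9 8))^(-1) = (0 10 3)(1 4 11)(6 8 9 15)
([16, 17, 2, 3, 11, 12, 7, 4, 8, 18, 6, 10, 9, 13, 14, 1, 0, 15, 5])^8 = (18)(1 15 17)(4 6 11 7 10)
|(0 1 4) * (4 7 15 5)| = 6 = |(0 1 7 15 5 4)|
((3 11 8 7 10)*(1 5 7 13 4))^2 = ((1 5 7 10 3 11 8 13 4))^2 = (1 7 3 8 4 5 10 11 13)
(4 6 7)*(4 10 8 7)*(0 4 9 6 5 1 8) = (0 4 5 1 8 7 10)(6 9) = [4, 8, 2, 3, 5, 1, 9, 10, 7, 6, 0]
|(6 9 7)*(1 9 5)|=|(1 9 7 6 5)|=5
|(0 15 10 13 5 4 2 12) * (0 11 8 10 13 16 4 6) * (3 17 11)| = 45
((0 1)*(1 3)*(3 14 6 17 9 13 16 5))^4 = (0 9 3 6 16)(1 17 5 14 13)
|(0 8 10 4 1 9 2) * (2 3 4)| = 4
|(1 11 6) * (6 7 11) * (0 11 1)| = |(0 11 7 1 6)| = 5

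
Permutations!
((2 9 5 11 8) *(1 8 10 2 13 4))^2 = (1 13)(2 5 10 9 11)(4 8)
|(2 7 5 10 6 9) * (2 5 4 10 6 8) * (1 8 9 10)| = 20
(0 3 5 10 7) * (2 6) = [3, 1, 6, 5, 4, 10, 2, 0, 8, 9, 7] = (0 3 5 10 7)(2 6)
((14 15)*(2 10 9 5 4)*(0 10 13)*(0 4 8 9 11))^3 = (14 15)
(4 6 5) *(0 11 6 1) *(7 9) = (0 11 6 5 4 1)(7 9) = [11, 0, 2, 3, 1, 4, 5, 9, 8, 7, 10, 6]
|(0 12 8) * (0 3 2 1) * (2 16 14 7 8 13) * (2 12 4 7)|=|(0 4 7 8 3 16 14 2 1)(12 13)|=18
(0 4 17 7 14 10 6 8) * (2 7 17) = (17)(0 4 2 7 14 10 6 8) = [4, 1, 7, 3, 2, 5, 8, 14, 0, 9, 6, 11, 12, 13, 10, 15, 16, 17]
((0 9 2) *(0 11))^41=((0 9 2 11))^41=(0 9 2 11)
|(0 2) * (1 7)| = 2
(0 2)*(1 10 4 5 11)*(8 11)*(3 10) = [2, 3, 0, 10, 5, 8, 6, 7, 11, 9, 4, 1] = (0 2)(1 3 10 4 5 8 11)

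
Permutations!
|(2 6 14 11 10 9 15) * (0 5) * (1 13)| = |(0 5)(1 13)(2 6 14 11 10 9 15)| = 14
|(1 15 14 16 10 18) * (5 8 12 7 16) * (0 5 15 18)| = |(0 5 8 12 7 16 10)(1 18)(14 15)| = 14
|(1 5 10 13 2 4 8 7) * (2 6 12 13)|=21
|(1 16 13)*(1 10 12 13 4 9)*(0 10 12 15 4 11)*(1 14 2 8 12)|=|(0 10 15 4 9 14 2 8 12 13 1 16 11)|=13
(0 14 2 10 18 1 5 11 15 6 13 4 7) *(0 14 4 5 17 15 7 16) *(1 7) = [4, 17, 10, 3, 16, 11, 13, 14, 8, 9, 18, 1, 12, 5, 2, 6, 0, 15, 7] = (0 4 16)(1 17 15 6 13 5 11)(2 10 18 7 14)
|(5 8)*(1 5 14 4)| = |(1 5 8 14 4)| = 5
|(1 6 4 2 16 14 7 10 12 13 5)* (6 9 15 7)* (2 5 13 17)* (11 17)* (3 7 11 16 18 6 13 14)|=|(1 9 15 11 17 2 18 6 4 5)(3 7 10 12 16)(13 14)|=10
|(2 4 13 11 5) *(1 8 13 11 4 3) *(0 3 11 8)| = |(0 3 1)(2 11 5)(4 8 13)| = 3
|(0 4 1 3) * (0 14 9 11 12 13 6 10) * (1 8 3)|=11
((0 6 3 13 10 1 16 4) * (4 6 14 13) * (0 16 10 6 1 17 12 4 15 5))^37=(0 13 3 5 14 6 15)(1 10 17 12 4 16)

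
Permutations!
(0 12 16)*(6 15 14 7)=(0 12 16)(6 15 14 7)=[12, 1, 2, 3, 4, 5, 15, 6, 8, 9, 10, 11, 16, 13, 7, 14, 0]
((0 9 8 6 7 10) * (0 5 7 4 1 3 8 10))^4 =(0 7 5 10 9)(1 4 6 8 3)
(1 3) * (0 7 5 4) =(0 7 5 4)(1 3) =[7, 3, 2, 1, 0, 4, 6, 5]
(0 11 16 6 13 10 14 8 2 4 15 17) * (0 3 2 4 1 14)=(0 11 16 6 13 10)(1 14 8 4 15 17 3 2)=[11, 14, 1, 2, 15, 5, 13, 7, 4, 9, 0, 16, 12, 10, 8, 17, 6, 3]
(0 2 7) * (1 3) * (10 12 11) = (0 2 7)(1 3)(10 12 11) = [2, 3, 7, 1, 4, 5, 6, 0, 8, 9, 12, 10, 11]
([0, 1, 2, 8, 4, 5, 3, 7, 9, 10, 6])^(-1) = (3 6 10 9 8)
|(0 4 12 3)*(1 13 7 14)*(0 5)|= |(0 4 12 3 5)(1 13 7 14)|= 20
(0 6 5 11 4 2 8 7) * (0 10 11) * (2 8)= (0 6 5)(4 8 7 10 11)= [6, 1, 2, 3, 8, 0, 5, 10, 7, 9, 11, 4]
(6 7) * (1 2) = (1 2)(6 7) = [0, 2, 1, 3, 4, 5, 7, 6]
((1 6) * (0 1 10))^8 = ((0 1 6 10))^8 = (10)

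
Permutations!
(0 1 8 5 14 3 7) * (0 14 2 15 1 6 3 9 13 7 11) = (0 6 3 11)(1 8 5 2 15)(7 14 9 13) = [6, 8, 15, 11, 4, 2, 3, 14, 5, 13, 10, 0, 12, 7, 9, 1]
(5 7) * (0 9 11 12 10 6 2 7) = (0 9 11 12 10 6 2 7 5) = [9, 1, 7, 3, 4, 0, 2, 5, 8, 11, 6, 12, 10]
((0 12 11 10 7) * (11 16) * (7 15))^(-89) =(0 16 10 7 12 11 15)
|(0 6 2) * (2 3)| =|(0 6 3 2)| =4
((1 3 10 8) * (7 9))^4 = ((1 3 10 8)(7 9))^4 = (10)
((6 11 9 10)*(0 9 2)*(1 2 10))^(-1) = ((0 9 1 2)(6 11 10))^(-1) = (0 2 1 9)(6 10 11)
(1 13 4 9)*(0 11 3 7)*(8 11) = (0 8 11 3 7)(1 13 4 9) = [8, 13, 2, 7, 9, 5, 6, 0, 11, 1, 10, 3, 12, 4]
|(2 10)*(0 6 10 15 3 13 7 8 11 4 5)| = 12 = |(0 6 10 2 15 3 13 7 8 11 4 5)|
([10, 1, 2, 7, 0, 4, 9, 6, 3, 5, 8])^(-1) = [4, 1, 2, 8, 5, 9, 7, 3, 10, 6, 0]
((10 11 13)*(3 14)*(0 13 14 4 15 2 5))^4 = (0 14 2 10 4)(3 5 11 15 13)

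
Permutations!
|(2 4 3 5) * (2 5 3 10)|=|(2 4 10)|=3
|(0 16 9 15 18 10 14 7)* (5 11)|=8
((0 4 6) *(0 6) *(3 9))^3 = (0 4)(3 9)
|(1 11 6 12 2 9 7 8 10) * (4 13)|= 18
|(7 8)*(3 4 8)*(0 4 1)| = 6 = |(0 4 8 7 3 1)|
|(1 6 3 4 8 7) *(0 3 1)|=10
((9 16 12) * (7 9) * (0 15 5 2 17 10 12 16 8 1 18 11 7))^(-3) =(0 17 15 10 5 12 2)(1 7)(8 11)(9 18)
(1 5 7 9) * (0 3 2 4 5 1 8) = [3, 1, 4, 2, 5, 7, 6, 9, 0, 8] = (0 3 2 4 5 7 9 8)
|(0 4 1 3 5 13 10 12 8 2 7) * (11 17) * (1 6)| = 12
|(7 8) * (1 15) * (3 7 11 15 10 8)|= 10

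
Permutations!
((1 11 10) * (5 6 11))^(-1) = ((1 5 6 11 10))^(-1) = (1 10 11 6 5)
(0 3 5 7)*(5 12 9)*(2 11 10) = (0 3 12 9 5 7)(2 11 10) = [3, 1, 11, 12, 4, 7, 6, 0, 8, 5, 2, 10, 9]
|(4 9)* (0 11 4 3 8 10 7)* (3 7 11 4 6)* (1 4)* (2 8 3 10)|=30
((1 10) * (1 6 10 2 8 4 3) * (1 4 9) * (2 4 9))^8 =(10)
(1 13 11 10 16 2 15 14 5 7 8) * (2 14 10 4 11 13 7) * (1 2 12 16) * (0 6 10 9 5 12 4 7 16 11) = (0 6 10 1 16 14 12 11 7 8 2 15 9 5 4) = [6, 16, 15, 3, 0, 4, 10, 8, 2, 5, 1, 7, 11, 13, 12, 9, 14]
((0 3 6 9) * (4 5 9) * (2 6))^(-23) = (0 5 6 3 9 4 2)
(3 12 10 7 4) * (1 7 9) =[0, 7, 2, 12, 3, 5, 6, 4, 8, 1, 9, 11, 10] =(1 7 4 3 12 10 9)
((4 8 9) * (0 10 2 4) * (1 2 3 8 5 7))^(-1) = ((0 10 3 8 9)(1 2 4 5 7))^(-1) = (0 9 8 3 10)(1 7 5 4 2)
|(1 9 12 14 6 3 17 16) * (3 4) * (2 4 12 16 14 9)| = |(1 2 4 3 17 14 6 12 9 16)| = 10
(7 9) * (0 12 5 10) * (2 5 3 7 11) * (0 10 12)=(2 5 12 3 7 9 11)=[0, 1, 5, 7, 4, 12, 6, 9, 8, 11, 10, 2, 3]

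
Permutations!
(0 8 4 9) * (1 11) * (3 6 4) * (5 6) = (0 8 3 5 6 4 9)(1 11) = [8, 11, 2, 5, 9, 6, 4, 7, 3, 0, 10, 1]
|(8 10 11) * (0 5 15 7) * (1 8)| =|(0 5 15 7)(1 8 10 11)| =4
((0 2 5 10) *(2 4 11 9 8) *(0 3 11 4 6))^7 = ((0 6)(2 5 10 3 11 9 8))^7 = (11)(0 6)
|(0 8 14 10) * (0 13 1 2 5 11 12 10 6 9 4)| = 42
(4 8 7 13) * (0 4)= (0 4 8 7 13)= [4, 1, 2, 3, 8, 5, 6, 13, 7, 9, 10, 11, 12, 0]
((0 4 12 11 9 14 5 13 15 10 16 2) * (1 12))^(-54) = (0 16 15 5 9 12 4 2 10 13 14 11 1)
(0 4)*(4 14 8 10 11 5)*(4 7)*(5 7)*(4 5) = (0 14 8 10 11 7 5 4) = [14, 1, 2, 3, 0, 4, 6, 5, 10, 9, 11, 7, 12, 13, 8]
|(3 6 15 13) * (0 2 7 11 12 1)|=|(0 2 7 11 12 1)(3 6 15 13)|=12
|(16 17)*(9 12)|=|(9 12)(16 17)|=2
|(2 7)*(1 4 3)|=6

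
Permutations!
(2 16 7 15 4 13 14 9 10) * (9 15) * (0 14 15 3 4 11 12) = (0 14 3 4 13 15 11 12)(2 16 7 9 10) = [14, 1, 16, 4, 13, 5, 6, 9, 8, 10, 2, 12, 0, 15, 3, 11, 7]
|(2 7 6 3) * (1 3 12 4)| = 7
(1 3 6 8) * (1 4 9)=(1 3 6 8 4 9)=[0, 3, 2, 6, 9, 5, 8, 7, 4, 1]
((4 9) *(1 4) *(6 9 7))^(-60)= ((1 4 7 6 9))^(-60)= (9)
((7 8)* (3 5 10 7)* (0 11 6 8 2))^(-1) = (0 2 7 10 5 3 8 6 11)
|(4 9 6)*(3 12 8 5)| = |(3 12 8 5)(4 9 6)| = 12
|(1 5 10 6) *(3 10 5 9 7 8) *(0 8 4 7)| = 14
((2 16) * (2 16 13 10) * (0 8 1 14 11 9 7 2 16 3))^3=(0 14 7 10)(1 9 13 3)(2 16 8 11)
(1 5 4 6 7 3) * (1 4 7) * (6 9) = (1 5 7 3 4 9 6) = [0, 5, 2, 4, 9, 7, 1, 3, 8, 6]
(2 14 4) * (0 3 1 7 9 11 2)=(0 3 1 7 9 11 2 14 4)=[3, 7, 14, 1, 0, 5, 6, 9, 8, 11, 10, 2, 12, 13, 4]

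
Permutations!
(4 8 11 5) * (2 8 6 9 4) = (2 8 11 5)(4 6 9) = [0, 1, 8, 3, 6, 2, 9, 7, 11, 4, 10, 5]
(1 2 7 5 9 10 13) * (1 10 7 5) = (1 2 5 9 7)(10 13) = [0, 2, 5, 3, 4, 9, 6, 1, 8, 7, 13, 11, 12, 10]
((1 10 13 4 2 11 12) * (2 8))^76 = (1 8)(2 10)(4 12)(11 13)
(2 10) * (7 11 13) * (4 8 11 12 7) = (2 10)(4 8 11 13)(7 12) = [0, 1, 10, 3, 8, 5, 6, 12, 11, 9, 2, 13, 7, 4]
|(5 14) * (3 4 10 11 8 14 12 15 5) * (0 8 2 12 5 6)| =|(0 8 14 3 4 10 11 2 12 15 6)| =11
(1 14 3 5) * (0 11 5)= (0 11 5 1 14 3)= [11, 14, 2, 0, 4, 1, 6, 7, 8, 9, 10, 5, 12, 13, 3]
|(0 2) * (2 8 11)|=4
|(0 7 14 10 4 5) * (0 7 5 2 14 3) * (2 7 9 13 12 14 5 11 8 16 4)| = 7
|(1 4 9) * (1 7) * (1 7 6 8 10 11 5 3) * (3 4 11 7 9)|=|(1 11 5 4 3)(6 8 10 7 9)|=5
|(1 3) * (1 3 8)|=2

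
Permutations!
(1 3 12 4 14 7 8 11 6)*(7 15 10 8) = [0, 3, 2, 12, 14, 5, 1, 7, 11, 9, 8, 6, 4, 13, 15, 10] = (1 3 12 4 14 15 10 8 11 6)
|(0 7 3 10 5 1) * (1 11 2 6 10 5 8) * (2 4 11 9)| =|(0 7 3 5 9 2 6 10 8 1)(4 11)| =10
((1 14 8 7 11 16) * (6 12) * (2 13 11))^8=(16)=((1 14 8 7 2 13 11 16)(6 12))^8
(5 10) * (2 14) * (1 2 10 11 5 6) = (1 2 14 10 6)(5 11) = [0, 2, 14, 3, 4, 11, 1, 7, 8, 9, 6, 5, 12, 13, 10]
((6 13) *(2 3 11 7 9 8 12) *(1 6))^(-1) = (1 13 6)(2 12 8 9 7 11 3)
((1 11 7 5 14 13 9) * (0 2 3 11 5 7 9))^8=((0 2 3 11 9 1 5 14 13))^8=(0 13 14 5 1 9 11 3 2)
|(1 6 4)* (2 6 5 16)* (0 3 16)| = 8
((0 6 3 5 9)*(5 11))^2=((0 6 3 11 5 9))^2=(0 3 5)(6 11 9)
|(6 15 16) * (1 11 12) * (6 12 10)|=|(1 11 10 6 15 16 12)|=7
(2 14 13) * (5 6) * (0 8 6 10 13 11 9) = [8, 1, 14, 3, 4, 10, 5, 7, 6, 0, 13, 9, 12, 2, 11] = (0 8 6 5 10 13 2 14 11 9)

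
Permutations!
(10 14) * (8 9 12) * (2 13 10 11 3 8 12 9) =(2 13 10 14 11 3 8) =[0, 1, 13, 8, 4, 5, 6, 7, 2, 9, 14, 3, 12, 10, 11]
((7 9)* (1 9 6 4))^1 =((1 9 7 6 4))^1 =(1 9 7 6 4)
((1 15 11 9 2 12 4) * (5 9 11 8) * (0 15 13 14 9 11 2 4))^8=((0 15 8 5 11 2 12)(1 13 14 9 4))^8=(0 15 8 5 11 2 12)(1 9 13 4 14)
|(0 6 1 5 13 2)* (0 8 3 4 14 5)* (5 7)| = 24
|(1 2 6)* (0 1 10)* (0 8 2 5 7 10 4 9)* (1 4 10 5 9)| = |(0 4 1 9)(2 6 10 8)(5 7)| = 4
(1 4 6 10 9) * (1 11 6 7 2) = (1 4 7 2)(6 10 9 11) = [0, 4, 1, 3, 7, 5, 10, 2, 8, 11, 9, 6]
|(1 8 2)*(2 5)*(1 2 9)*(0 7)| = |(0 7)(1 8 5 9)| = 4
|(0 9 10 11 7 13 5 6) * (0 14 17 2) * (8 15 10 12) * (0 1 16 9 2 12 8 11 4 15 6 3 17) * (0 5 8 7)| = |(0 2 1 16 9 7 13 8 6 14 5 3 17 12 11)(4 15 10)| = 15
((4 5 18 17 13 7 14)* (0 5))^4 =(0 13)(4 17)(5 7)(14 18)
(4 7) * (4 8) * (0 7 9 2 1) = (0 7 8 4 9 2 1) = [7, 0, 1, 3, 9, 5, 6, 8, 4, 2]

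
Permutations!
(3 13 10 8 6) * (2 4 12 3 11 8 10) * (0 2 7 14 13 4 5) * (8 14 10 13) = (0 2 5)(3 4 12)(6 11 14 8)(7 10 13) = [2, 1, 5, 4, 12, 0, 11, 10, 6, 9, 13, 14, 3, 7, 8]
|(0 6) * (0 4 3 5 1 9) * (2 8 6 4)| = 6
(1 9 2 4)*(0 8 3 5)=[8, 9, 4, 5, 1, 0, 6, 7, 3, 2]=(0 8 3 5)(1 9 2 4)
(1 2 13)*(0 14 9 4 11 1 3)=[14, 2, 13, 0, 11, 5, 6, 7, 8, 4, 10, 1, 12, 3, 9]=(0 14 9 4 11 1 2 13 3)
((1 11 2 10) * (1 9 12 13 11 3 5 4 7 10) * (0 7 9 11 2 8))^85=(1 12 5 2 9 3 13 4)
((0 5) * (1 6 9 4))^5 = ((0 5)(1 6 9 4))^5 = (0 5)(1 6 9 4)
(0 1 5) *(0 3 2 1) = (1 5 3 2) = [0, 5, 1, 2, 4, 3]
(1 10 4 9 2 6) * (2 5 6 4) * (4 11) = (1 10 2 11 4 9 5 6) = [0, 10, 11, 3, 9, 6, 1, 7, 8, 5, 2, 4]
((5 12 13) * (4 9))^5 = (4 9)(5 13 12)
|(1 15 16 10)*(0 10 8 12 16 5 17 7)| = |(0 10 1 15 5 17 7)(8 12 16)| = 21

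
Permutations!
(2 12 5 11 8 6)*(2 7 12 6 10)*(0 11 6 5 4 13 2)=(0 11 8 10)(2 5 6 7 12 4 13)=[11, 1, 5, 3, 13, 6, 7, 12, 10, 9, 0, 8, 4, 2]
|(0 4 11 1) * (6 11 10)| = 6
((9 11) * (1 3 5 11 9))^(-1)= ((1 3 5 11))^(-1)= (1 11 5 3)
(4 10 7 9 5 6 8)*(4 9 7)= (4 10)(5 6 8 9)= [0, 1, 2, 3, 10, 6, 8, 7, 9, 5, 4]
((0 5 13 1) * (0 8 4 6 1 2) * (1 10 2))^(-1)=(0 2 10 6 4 8 1 13 5)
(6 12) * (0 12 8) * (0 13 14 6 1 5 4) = (0 12 1 5 4)(6 8 13 14) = [12, 5, 2, 3, 0, 4, 8, 7, 13, 9, 10, 11, 1, 14, 6]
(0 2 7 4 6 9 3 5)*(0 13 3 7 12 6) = (0 2 12 6 9 7 4)(3 5 13) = [2, 1, 12, 5, 0, 13, 9, 4, 8, 7, 10, 11, 6, 3]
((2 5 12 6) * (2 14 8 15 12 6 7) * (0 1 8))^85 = ((0 1 8 15 12 7 2 5 6 14))^85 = (0 7)(1 2)(5 8)(6 15)(12 14)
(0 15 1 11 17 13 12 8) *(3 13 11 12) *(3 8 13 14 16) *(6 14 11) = [15, 12, 2, 11, 4, 5, 14, 7, 0, 9, 10, 17, 13, 8, 16, 1, 3, 6] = (0 15 1 12 13 8)(3 11 17 6 14 16)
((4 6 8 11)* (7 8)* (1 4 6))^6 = (6 8)(7 11)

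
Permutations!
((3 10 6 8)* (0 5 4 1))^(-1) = ((0 5 4 1)(3 10 6 8))^(-1) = (0 1 4 5)(3 8 6 10)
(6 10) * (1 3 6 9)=(1 3 6 10 9)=[0, 3, 2, 6, 4, 5, 10, 7, 8, 1, 9]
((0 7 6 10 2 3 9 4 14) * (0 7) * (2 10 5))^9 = (2 3 9 4 14 7 6 5)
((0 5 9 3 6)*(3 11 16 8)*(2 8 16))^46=(16)(0 3 2 9)(5 6 8 11)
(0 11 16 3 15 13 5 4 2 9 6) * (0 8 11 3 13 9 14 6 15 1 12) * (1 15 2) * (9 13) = [3, 12, 14, 15, 1, 4, 8, 7, 11, 2, 10, 16, 0, 5, 6, 13, 9] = (0 3 15 13 5 4 1 12)(2 14 6 8 11 16 9)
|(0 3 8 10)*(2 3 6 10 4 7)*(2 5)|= 6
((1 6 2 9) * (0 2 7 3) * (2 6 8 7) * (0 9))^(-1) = (0 2 6)(1 9 3 7 8)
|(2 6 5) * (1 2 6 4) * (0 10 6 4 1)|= |(0 10 6 5 4)(1 2)|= 10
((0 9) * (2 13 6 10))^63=((0 9)(2 13 6 10))^63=(0 9)(2 10 6 13)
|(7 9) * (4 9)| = 3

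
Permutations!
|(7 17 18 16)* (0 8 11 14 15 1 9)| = |(0 8 11 14 15 1 9)(7 17 18 16)| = 28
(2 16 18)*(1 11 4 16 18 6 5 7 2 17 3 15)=(1 11 4 16 6 5 7 2 18 17 3 15)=[0, 11, 18, 15, 16, 7, 5, 2, 8, 9, 10, 4, 12, 13, 14, 1, 6, 3, 17]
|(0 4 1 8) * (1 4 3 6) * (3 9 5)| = |(0 9 5 3 6 1 8)| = 7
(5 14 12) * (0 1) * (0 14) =(0 1 14 12 5) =[1, 14, 2, 3, 4, 0, 6, 7, 8, 9, 10, 11, 5, 13, 12]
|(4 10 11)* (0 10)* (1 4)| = |(0 10 11 1 4)| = 5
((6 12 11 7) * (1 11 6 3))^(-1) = ((1 11 7 3)(6 12))^(-1) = (1 3 7 11)(6 12)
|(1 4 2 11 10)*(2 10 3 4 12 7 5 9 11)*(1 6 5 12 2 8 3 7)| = 12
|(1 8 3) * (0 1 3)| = 3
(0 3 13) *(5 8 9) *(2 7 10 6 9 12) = [3, 1, 7, 13, 4, 8, 9, 10, 12, 5, 6, 11, 2, 0] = (0 3 13)(2 7 10 6 9 5 8 12)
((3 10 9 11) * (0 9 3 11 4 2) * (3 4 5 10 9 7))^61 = (11)(0 10 3 2 5 7 4 9)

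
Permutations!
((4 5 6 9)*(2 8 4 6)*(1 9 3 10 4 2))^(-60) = ((1 9 6 3 10 4 5)(2 8))^(-60) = (1 3 5 6 4 9 10)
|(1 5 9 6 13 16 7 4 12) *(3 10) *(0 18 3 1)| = 13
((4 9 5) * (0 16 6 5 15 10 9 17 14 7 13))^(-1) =(0 13 7 14 17 4 5 6 16)(9 10 15) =((0 16 6 5 4 17 14 7 13)(9 15 10))^(-1)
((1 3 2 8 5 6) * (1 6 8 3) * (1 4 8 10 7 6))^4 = (1 10 4 7 8 6 5)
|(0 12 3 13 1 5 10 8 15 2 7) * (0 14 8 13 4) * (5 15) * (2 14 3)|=42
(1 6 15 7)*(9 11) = (1 6 15 7)(9 11) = [0, 6, 2, 3, 4, 5, 15, 1, 8, 11, 10, 9, 12, 13, 14, 7]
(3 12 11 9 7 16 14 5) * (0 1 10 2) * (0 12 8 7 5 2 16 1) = (1 10 16 14 2 12 11 9 5 3 8 7) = [0, 10, 12, 8, 4, 3, 6, 1, 7, 5, 16, 9, 11, 13, 2, 15, 14]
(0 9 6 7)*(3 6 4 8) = (0 9 4 8 3 6 7) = [9, 1, 2, 6, 8, 5, 7, 0, 3, 4]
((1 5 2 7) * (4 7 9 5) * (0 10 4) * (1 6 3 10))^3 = (0 1)(3 7 10 6 4) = ((0 1)(2 9 5)(3 10 4 7 6))^3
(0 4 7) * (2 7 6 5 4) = (0 2 7)(4 6 5) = [2, 1, 7, 3, 6, 4, 5, 0]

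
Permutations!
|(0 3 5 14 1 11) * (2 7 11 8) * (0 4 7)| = 21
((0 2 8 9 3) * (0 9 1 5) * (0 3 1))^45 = ((0 2 8)(1 5 3 9))^45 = (1 5 3 9)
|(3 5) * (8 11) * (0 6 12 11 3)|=7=|(0 6 12 11 8 3 5)|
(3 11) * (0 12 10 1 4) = [12, 4, 2, 11, 0, 5, 6, 7, 8, 9, 1, 3, 10] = (0 12 10 1 4)(3 11)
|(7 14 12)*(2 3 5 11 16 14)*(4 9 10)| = 24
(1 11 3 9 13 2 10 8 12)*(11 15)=[0, 15, 10, 9, 4, 5, 6, 7, 12, 13, 8, 3, 1, 2, 14, 11]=(1 15 11 3 9 13 2 10 8 12)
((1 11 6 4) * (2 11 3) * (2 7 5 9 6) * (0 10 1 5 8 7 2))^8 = (0 1 2)(3 11 10)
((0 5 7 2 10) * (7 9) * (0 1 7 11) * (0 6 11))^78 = (11)(1 2)(7 10)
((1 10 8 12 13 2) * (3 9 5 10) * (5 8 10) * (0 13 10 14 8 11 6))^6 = (0 11 3 2)(1 13 6 9)(8 10)(12 14)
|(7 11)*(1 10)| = 2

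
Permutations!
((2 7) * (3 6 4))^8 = ((2 7)(3 6 4))^8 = (7)(3 4 6)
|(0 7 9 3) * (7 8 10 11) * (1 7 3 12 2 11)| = |(0 8 10 1 7 9 12 2 11 3)| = 10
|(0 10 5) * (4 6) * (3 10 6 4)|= |(0 6 3 10 5)|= 5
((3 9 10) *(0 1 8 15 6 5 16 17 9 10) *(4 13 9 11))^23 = (0 9 13 4 11 17 16 5 6 15 8 1)(3 10)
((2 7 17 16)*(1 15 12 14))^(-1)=((1 15 12 14)(2 7 17 16))^(-1)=(1 14 12 15)(2 16 17 7)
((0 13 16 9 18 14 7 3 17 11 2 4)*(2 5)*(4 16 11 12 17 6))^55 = (0 5 9 7 4 11 16 14 6 13 2 18 3)(12 17)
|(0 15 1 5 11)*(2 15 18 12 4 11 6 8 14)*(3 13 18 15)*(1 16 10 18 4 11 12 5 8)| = |(0 15 16 10 18 5 6 1 8 14 2 3 13 4 12 11)| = 16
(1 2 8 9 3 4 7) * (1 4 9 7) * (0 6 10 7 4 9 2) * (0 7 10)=(10)(0 6)(1 7 9 3 2 8 4)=[6, 7, 8, 2, 1, 5, 0, 9, 4, 3, 10]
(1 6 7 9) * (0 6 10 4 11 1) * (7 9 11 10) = (0 6 9)(1 7 11)(4 10) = [6, 7, 2, 3, 10, 5, 9, 11, 8, 0, 4, 1]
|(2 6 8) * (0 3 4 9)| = 12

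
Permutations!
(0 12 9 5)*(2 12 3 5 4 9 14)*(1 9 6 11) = [3, 9, 12, 5, 6, 0, 11, 7, 8, 4, 10, 1, 14, 13, 2] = (0 3 5)(1 9 4 6 11)(2 12 14)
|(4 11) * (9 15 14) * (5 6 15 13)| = 6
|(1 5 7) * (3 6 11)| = 3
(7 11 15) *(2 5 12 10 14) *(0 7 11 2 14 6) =[7, 1, 5, 3, 4, 12, 0, 2, 8, 9, 6, 15, 10, 13, 14, 11] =(0 7 2 5 12 10 6)(11 15)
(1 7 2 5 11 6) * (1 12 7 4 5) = (1 4 5 11 6 12 7 2) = [0, 4, 1, 3, 5, 11, 12, 2, 8, 9, 10, 6, 7]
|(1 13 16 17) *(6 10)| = |(1 13 16 17)(6 10)| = 4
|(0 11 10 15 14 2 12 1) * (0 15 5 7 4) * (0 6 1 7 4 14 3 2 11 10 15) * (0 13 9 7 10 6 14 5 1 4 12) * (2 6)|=42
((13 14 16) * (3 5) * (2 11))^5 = (2 11)(3 5)(13 16 14)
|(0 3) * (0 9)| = 3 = |(0 3 9)|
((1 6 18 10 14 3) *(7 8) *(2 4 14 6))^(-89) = (1 2 4 14 3)(6 18 10)(7 8)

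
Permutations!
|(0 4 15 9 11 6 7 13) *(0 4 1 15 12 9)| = |(0 1 15)(4 12 9 11 6 7 13)| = 21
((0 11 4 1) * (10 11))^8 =(0 4 10 1 11)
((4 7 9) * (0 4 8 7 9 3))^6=(9)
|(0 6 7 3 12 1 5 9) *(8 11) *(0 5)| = |(0 6 7 3 12 1)(5 9)(8 11)| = 6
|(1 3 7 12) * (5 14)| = 4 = |(1 3 7 12)(5 14)|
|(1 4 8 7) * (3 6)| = |(1 4 8 7)(3 6)| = 4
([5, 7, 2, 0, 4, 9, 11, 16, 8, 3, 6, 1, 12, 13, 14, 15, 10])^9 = [5, 10, 2, 0, 4, 9, 7, 6, 8, 3, 1, 16, 12, 13, 14, 15, 11]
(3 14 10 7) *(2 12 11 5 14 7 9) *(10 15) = (2 12 11 5 14 15 10 9)(3 7) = [0, 1, 12, 7, 4, 14, 6, 3, 8, 2, 9, 5, 11, 13, 15, 10]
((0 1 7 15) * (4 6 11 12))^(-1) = (0 15 7 1)(4 12 11 6)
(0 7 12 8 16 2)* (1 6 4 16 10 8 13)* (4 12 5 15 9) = (0 7 5 15 9 4 16 2)(1 6 12 13)(8 10) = [7, 6, 0, 3, 16, 15, 12, 5, 10, 4, 8, 11, 13, 1, 14, 9, 2]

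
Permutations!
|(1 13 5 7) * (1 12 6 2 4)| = |(1 13 5 7 12 6 2 4)| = 8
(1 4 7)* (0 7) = (0 7 1 4) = [7, 4, 2, 3, 0, 5, 6, 1]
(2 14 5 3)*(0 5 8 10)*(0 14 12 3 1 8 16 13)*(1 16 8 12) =(0 5 16 13)(1 12 3 2)(8 10 14) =[5, 12, 1, 2, 4, 16, 6, 7, 10, 9, 14, 11, 3, 0, 8, 15, 13]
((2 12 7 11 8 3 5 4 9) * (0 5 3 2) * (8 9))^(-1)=((0 5 4 8 2 12 7 11 9))^(-1)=(0 9 11 7 12 2 8 4 5)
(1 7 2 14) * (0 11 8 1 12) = (0 11 8 1 7 2 14 12) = [11, 7, 14, 3, 4, 5, 6, 2, 1, 9, 10, 8, 0, 13, 12]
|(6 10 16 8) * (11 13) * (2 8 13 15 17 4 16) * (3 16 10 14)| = |(2 8 6 14 3 16 13 11 15 17 4 10)| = 12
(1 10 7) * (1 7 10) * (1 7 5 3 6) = [0, 7, 2, 6, 4, 3, 1, 5, 8, 9, 10] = (10)(1 7 5 3 6)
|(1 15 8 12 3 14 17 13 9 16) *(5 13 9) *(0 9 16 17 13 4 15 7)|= |(0 9 17 16 1 7)(3 14 13 5 4 15 8 12)|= 24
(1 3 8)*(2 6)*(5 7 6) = [0, 3, 5, 8, 4, 7, 2, 6, 1] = (1 3 8)(2 5 7 6)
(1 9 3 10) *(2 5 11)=(1 9 3 10)(2 5 11)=[0, 9, 5, 10, 4, 11, 6, 7, 8, 3, 1, 2]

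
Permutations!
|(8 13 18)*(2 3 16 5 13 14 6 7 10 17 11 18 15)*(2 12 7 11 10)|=|(2 3 16 5 13 15 12 7)(6 11 18 8 14)(10 17)|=40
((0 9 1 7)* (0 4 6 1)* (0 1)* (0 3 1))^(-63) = (0 9)(1 4 3 7 6)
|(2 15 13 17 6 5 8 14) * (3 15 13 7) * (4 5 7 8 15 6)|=|(2 13 17 4 5 15 8 14)(3 6 7)|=24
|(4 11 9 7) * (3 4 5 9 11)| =|(11)(3 4)(5 9 7)| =6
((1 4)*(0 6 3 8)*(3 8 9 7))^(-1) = ((0 6 8)(1 4)(3 9 7))^(-1) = (0 8 6)(1 4)(3 7 9)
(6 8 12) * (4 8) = [0, 1, 2, 3, 8, 5, 4, 7, 12, 9, 10, 11, 6] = (4 8 12 6)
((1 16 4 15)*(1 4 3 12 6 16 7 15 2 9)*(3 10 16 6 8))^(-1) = ((1 7 15 4 2 9)(3 12 8)(10 16))^(-1) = (1 9 2 4 15 7)(3 8 12)(10 16)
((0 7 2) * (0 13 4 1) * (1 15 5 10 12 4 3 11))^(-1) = (0 1 11 3 13 2 7)(4 12 10 5 15) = ((0 7 2 13 3 11 1)(4 15 5 10 12))^(-1)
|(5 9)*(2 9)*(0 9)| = 4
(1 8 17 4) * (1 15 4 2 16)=[0, 8, 16, 3, 15, 5, 6, 7, 17, 9, 10, 11, 12, 13, 14, 4, 1, 2]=(1 8 17 2 16)(4 15)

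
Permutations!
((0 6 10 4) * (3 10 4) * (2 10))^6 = (10)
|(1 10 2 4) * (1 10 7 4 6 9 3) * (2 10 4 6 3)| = 6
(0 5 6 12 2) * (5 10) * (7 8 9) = [10, 1, 0, 3, 4, 6, 12, 8, 9, 7, 5, 11, 2] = (0 10 5 6 12 2)(7 8 9)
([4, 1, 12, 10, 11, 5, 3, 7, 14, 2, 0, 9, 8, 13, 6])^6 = [8, 1, 10, 2, 14, 5, 9, 7, 4, 3, 12, 6, 0, 13, 11]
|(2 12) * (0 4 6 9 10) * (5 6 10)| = 6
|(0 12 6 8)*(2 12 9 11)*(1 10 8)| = |(0 9 11 2 12 6 1 10 8)| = 9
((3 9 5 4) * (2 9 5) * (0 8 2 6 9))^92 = ((0 8 2)(3 5 4)(6 9))^92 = (9)(0 2 8)(3 4 5)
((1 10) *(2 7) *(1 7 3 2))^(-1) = (1 7 10)(2 3) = ((1 10 7)(2 3))^(-1)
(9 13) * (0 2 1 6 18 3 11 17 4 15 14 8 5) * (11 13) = (0 2 1 6 18 3 13 9 11 17 4 15 14 8 5) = [2, 6, 1, 13, 15, 0, 18, 7, 5, 11, 10, 17, 12, 9, 8, 14, 16, 4, 3]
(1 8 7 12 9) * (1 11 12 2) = (1 8 7 2)(9 11 12) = [0, 8, 1, 3, 4, 5, 6, 2, 7, 11, 10, 12, 9]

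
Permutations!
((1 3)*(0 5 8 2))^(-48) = (8)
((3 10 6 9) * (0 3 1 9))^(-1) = (0 6 10 3)(1 9)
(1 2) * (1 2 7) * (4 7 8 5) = [0, 8, 2, 3, 7, 4, 6, 1, 5] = (1 8 5 4 7)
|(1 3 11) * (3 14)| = |(1 14 3 11)| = 4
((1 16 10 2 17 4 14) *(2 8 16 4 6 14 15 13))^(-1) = ((1 4 15 13 2 17 6 14)(8 16 10))^(-1) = (1 14 6 17 2 13 15 4)(8 10 16)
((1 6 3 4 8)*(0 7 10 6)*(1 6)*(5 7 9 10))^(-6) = ((0 9 10 1)(3 4 8 6)(5 7))^(-6) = (0 10)(1 9)(3 8)(4 6)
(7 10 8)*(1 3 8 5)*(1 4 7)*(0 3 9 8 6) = (0 3 6)(1 9 8)(4 7 10 5) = [3, 9, 2, 6, 7, 4, 0, 10, 1, 8, 5]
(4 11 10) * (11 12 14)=(4 12 14 11 10)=[0, 1, 2, 3, 12, 5, 6, 7, 8, 9, 4, 10, 14, 13, 11]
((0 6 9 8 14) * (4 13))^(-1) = ((0 6 9 8 14)(4 13))^(-1) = (0 14 8 9 6)(4 13)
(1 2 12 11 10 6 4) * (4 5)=(1 2 12 11 10 6 5 4)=[0, 2, 12, 3, 1, 4, 5, 7, 8, 9, 6, 10, 11]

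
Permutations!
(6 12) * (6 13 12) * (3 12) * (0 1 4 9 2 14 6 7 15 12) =[1, 4, 14, 0, 9, 5, 7, 15, 8, 2, 10, 11, 13, 3, 6, 12] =(0 1 4 9 2 14 6 7 15 12 13 3)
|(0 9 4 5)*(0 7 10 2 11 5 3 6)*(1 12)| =10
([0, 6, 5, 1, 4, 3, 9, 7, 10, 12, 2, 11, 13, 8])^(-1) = [0, 3, 10, 5, 4, 2, 1, 7, 13, 6, 8, 11, 9, 12]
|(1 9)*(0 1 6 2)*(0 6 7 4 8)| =6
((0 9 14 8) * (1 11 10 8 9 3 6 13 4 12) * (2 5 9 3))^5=((0 2 5 9 14 3 6 13 4 12 1 11 10 8))^5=(0 3 1 2 6 11 5 13 10 9 4 8 14 12)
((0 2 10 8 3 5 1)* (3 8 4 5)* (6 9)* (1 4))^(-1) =((0 2 10 1)(4 5)(6 9))^(-1) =(0 1 10 2)(4 5)(6 9)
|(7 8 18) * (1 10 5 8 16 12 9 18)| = |(1 10 5 8)(7 16 12 9 18)| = 20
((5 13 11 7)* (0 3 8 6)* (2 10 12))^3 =(0 6 8 3)(5 7 11 13)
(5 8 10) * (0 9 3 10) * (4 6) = (0 9 3 10 5 8)(4 6) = [9, 1, 2, 10, 6, 8, 4, 7, 0, 3, 5]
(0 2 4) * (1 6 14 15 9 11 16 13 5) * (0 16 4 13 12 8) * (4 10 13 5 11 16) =(0 2 5 1 6 14 15 9 16 12 8)(10 13 11) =[2, 6, 5, 3, 4, 1, 14, 7, 0, 16, 13, 10, 8, 11, 15, 9, 12]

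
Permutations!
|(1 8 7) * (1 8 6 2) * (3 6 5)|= 10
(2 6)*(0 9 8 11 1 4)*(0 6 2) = (0 9 8 11 1 4 6) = [9, 4, 2, 3, 6, 5, 0, 7, 11, 8, 10, 1]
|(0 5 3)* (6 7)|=|(0 5 3)(6 7)|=6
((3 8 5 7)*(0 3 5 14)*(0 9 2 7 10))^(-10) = (0 10 5 7 2 9 14 8 3)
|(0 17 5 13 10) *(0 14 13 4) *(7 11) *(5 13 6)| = |(0 17 13 10 14 6 5 4)(7 11)| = 8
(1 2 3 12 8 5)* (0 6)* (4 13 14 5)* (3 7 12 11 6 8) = [8, 2, 7, 11, 13, 1, 0, 12, 4, 9, 10, 6, 3, 14, 5] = (0 8 4 13 14 5 1 2 7 12 3 11 6)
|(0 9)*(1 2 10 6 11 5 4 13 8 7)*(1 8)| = |(0 9)(1 2 10 6 11 5 4 13)(7 8)| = 8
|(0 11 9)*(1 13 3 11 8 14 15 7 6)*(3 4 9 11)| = 10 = |(0 8 14 15 7 6 1 13 4 9)|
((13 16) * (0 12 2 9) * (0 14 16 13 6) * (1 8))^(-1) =((0 12 2 9 14 16 6)(1 8))^(-1) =(0 6 16 14 9 2 12)(1 8)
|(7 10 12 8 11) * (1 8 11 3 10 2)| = 8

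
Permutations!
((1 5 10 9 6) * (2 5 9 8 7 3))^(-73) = ((1 9 6)(2 5 10 8 7 3))^(-73) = (1 6 9)(2 3 7 8 10 5)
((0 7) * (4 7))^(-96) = ((0 4 7))^(-96) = (7)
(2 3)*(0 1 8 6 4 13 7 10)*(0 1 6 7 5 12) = (0 6 4 13 5 12)(1 8 7 10)(2 3) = [6, 8, 3, 2, 13, 12, 4, 10, 7, 9, 1, 11, 0, 5]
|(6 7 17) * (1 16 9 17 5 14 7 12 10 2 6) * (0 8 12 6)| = 60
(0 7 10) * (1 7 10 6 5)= [10, 7, 2, 3, 4, 1, 5, 6, 8, 9, 0]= (0 10)(1 7 6 5)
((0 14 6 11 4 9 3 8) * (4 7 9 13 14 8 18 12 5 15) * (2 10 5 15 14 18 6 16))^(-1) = (0 8)(2 16 14 5 10)(3 9 7 11 6)(4 15 12 18 13)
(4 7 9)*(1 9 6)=(1 9 4 7 6)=[0, 9, 2, 3, 7, 5, 1, 6, 8, 4]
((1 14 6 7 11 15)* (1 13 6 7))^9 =((1 14 7 11 15 13 6))^9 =(1 7 15 6 14 11 13)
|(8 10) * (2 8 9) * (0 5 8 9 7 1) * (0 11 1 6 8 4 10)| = 14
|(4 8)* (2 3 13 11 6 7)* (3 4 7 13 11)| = 4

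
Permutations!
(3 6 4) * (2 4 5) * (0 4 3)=(0 4)(2 3 6 5)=[4, 1, 3, 6, 0, 2, 5]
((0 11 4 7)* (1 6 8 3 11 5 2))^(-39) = ((0 5 2 1 6 8 3 11 4 7))^(-39) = (0 5 2 1 6 8 3 11 4 7)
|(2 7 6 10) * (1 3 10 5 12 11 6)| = |(1 3 10 2 7)(5 12 11 6)| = 20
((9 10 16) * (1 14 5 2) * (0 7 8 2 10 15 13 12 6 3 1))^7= ((0 7 8 2)(1 14 5 10 16 9 15 13 12 6 3))^7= (0 2 8 7)(1 13 10 3 15 5 6 9 14 12 16)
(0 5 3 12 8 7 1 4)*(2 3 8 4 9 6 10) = [5, 9, 3, 12, 0, 8, 10, 1, 7, 6, 2, 11, 4] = (0 5 8 7 1 9 6 10 2 3 12 4)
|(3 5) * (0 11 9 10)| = |(0 11 9 10)(3 5)| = 4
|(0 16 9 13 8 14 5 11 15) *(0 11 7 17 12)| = 10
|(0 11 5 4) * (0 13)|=|(0 11 5 4 13)|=5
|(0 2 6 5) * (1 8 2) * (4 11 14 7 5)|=|(0 1 8 2 6 4 11 14 7 5)|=10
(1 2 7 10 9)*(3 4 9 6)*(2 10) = (1 10 6 3 4 9)(2 7) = [0, 10, 7, 4, 9, 5, 3, 2, 8, 1, 6]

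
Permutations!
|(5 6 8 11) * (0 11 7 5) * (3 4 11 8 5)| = 6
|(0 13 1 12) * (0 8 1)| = |(0 13)(1 12 8)| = 6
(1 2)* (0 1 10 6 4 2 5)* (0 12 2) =[1, 5, 10, 3, 0, 12, 4, 7, 8, 9, 6, 11, 2] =(0 1 5 12 2 10 6 4)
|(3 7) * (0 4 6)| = 6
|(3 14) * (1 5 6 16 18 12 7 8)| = 8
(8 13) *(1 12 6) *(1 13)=(1 12 6 13 8)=[0, 12, 2, 3, 4, 5, 13, 7, 1, 9, 10, 11, 6, 8]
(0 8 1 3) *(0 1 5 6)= [8, 3, 2, 1, 4, 6, 0, 7, 5]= (0 8 5 6)(1 3)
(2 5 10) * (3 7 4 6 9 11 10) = (2 5 3 7 4 6 9 11 10) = [0, 1, 5, 7, 6, 3, 9, 4, 8, 11, 2, 10]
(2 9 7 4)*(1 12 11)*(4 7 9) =(1 12 11)(2 4) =[0, 12, 4, 3, 2, 5, 6, 7, 8, 9, 10, 1, 11]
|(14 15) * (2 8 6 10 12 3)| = |(2 8 6 10 12 3)(14 15)| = 6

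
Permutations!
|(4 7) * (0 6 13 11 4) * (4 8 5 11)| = 15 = |(0 6 13 4 7)(5 11 8)|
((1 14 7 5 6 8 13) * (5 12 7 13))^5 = (1 13 14)(5 8 6)(7 12)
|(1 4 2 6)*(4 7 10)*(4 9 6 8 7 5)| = |(1 5 4 2 8 7 10 9 6)| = 9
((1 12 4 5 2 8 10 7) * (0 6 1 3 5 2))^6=(0 8 6 10 1 7 12 3 4 5 2)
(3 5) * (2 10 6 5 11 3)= (2 10 6 5)(3 11)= [0, 1, 10, 11, 4, 2, 5, 7, 8, 9, 6, 3]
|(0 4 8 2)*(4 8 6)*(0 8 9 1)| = |(0 9 1)(2 8)(4 6)| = 6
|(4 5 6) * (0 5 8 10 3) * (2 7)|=14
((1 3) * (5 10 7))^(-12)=((1 3)(5 10 7))^(-12)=(10)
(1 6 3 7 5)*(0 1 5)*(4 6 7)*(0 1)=[0, 7, 2, 4, 6, 5, 3, 1]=(1 7)(3 4 6)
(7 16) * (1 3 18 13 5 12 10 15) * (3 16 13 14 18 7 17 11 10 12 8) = (1 16 17 11 10 15)(3 7 13 5 8)(14 18) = [0, 16, 2, 7, 4, 8, 6, 13, 3, 9, 15, 10, 12, 5, 18, 1, 17, 11, 14]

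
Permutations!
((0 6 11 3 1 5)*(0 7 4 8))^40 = (0 1 8 3 4 11 7 6 5)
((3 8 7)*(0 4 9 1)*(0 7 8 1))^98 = ((0 4 9)(1 7 3))^98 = (0 9 4)(1 3 7)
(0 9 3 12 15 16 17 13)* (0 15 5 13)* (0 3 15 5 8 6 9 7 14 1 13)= (0 7 14 1 13 5)(3 12 8 6 9 15 16 17)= [7, 13, 2, 12, 4, 0, 9, 14, 6, 15, 10, 11, 8, 5, 1, 16, 17, 3]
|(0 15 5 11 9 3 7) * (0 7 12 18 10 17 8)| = |(0 15 5 11 9 3 12 18 10 17 8)| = 11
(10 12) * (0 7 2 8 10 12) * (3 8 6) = (12)(0 7 2 6 3 8 10) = [7, 1, 6, 8, 4, 5, 3, 2, 10, 9, 0, 11, 12]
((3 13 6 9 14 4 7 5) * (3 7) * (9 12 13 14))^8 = (3 4 14)(6 13 12)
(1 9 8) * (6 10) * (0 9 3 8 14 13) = (0 9 14 13)(1 3 8)(6 10) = [9, 3, 2, 8, 4, 5, 10, 7, 1, 14, 6, 11, 12, 0, 13]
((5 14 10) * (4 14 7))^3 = ((4 14 10 5 7))^3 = (4 5 14 7 10)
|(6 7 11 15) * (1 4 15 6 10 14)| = |(1 4 15 10 14)(6 7 11)| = 15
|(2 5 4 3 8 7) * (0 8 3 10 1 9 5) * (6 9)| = |(0 8 7 2)(1 6 9 5 4 10)| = 12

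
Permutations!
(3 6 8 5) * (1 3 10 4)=(1 3 6 8 5 10 4)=[0, 3, 2, 6, 1, 10, 8, 7, 5, 9, 4]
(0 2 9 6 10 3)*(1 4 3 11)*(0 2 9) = (0 9 6 10 11 1 4 3 2) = [9, 4, 0, 2, 3, 5, 10, 7, 8, 6, 11, 1]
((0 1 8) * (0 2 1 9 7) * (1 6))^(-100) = ((0 9 7)(1 8 2 6))^(-100) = (0 7 9)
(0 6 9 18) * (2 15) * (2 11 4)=(0 6 9 18)(2 15 11 4)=[6, 1, 15, 3, 2, 5, 9, 7, 8, 18, 10, 4, 12, 13, 14, 11, 16, 17, 0]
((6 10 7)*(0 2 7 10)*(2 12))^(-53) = (0 2 6 12 7)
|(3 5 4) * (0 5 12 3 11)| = 4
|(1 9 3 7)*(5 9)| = |(1 5 9 3 7)| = 5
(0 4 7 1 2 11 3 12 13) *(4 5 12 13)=[5, 2, 11, 13, 7, 12, 6, 1, 8, 9, 10, 3, 4, 0]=(0 5 12 4 7 1 2 11 3 13)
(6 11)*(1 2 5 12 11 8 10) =[0, 2, 5, 3, 4, 12, 8, 7, 10, 9, 1, 6, 11] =(1 2 5 12 11 6 8 10)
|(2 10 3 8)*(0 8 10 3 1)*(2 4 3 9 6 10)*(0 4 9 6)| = 6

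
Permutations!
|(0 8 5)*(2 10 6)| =3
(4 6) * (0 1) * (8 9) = [1, 0, 2, 3, 6, 5, 4, 7, 9, 8] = (0 1)(4 6)(8 9)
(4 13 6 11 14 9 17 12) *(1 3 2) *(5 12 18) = [0, 3, 1, 2, 13, 12, 11, 7, 8, 17, 10, 14, 4, 6, 9, 15, 16, 18, 5] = (1 3 2)(4 13 6 11 14 9 17 18 5 12)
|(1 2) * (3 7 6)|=6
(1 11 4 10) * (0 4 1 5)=(0 4 10 5)(1 11)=[4, 11, 2, 3, 10, 0, 6, 7, 8, 9, 5, 1]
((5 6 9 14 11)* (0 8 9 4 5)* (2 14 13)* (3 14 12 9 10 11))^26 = (14)(0 10)(2 9)(4 6 5)(8 11)(12 13)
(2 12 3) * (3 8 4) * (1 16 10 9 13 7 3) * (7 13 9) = (1 16 10 7 3 2 12 8 4) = [0, 16, 12, 2, 1, 5, 6, 3, 4, 9, 7, 11, 8, 13, 14, 15, 10]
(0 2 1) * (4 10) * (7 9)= (0 2 1)(4 10)(7 9)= [2, 0, 1, 3, 10, 5, 6, 9, 8, 7, 4]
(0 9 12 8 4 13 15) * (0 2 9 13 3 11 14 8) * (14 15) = (0 13 14 8 4 3 11 15 2 9 12) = [13, 1, 9, 11, 3, 5, 6, 7, 4, 12, 10, 15, 0, 14, 8, 2]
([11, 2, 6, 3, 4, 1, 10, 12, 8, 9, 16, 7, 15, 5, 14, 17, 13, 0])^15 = (0 12)(1 2 6 10 16 13 5)(7 17)(11 15)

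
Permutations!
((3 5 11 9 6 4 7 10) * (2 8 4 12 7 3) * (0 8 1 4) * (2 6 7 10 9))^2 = ((0 8)(1 4 3 5 11 2)(6 12 10)(7 9))^2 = (1 3 11)(2 4 5)(6 10 12)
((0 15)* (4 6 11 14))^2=(15)(4 11)(6 14)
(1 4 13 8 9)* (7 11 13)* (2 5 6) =(1 4 7 11 13 8 9)(2 5 6) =[0, 4, 5, 3, 7, 6, 2, 11, 9, 1, 10, 13, 12, 8]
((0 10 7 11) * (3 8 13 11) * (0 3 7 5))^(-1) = (0 5 10)(3 11 13 8)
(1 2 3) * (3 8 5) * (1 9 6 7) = (1 2 8 5 3 9 6 7) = [0, 2, 8, 9, 4, 3, 7, 1, 5, 6]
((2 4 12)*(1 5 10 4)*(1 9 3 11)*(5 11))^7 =((1 11)(2 9 3 5 10 4 12))^7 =(12)(1 11)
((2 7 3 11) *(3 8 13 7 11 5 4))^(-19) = ((2 11)(3 5 4)(7 8 13))^(-19) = (2 11)(3 4 5)(7 13 8)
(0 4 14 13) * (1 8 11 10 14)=(0 4 1 8 11 10 14 13)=[4, 8, 2, 3, 1, 5, 6, 7, 11, 9, 14, 10, 12, 0, 13]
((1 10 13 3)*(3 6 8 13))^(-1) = (1 3 10)(6 13 8)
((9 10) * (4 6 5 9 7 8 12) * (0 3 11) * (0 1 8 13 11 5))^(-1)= (0 6 4 12 8 1 11 13 7 10 9 5 3)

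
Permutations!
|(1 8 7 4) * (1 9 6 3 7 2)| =15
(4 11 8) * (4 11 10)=(4 10)(8 11)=[0, 1, 2, 3, 10, 5, 6, 7, 11, 9, 4, 8]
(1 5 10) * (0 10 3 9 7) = [10, 5, 2, 9, 4, 3, 6, 0, 8, 7, 1] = (0 10 1 5 3 9 7)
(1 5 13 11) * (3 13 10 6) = [0, 5, 2, 13, 4, 10, 3, 7, 8, 9, 6, 1, 12, 11] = (1 5 10 6 3 13 11)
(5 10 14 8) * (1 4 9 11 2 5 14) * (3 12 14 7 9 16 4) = (1 3 12 14 8 7 9 11 2 5 10)(4 16) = [0, 3, 5, 12, 16, 10, 6, 9, 7, 11, 1, 2, 14, 13, 8, 15, 4]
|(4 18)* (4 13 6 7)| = 5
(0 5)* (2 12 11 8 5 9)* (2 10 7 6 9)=(0 2 12 11 8 5)(6 9 10 7)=[2, 1, 12, 3, 4, 0, 9, 6, 5, 10, 7, 8, 11]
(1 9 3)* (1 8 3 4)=[0, 9, 2, 8, 1, 5, 6, 7, 3, 4]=(1 9 4)(3 8)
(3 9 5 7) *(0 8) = (0 8)(3 9 5 7) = [8, 1, 2, 9, 4, 7, 6, 3, 0, 5]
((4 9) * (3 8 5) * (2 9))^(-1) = (2 4 9)(3 5 8)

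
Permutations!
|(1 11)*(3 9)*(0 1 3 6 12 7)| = |(0 1 11 3 9 6 12 7)| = 8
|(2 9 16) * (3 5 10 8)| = |(2 9 16)(3 5 10 8)| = 12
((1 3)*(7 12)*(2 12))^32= (2 7 12)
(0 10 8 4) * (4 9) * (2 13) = (0 10 8 9 4)(2 13) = [10, 1, 13, 3, 0, 5, 6, 7, 9, 4, 8, 11, 12, 2]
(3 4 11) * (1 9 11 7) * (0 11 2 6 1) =[11, 9, 6, 4, 7, 5, 1, 0, 8, 2, 10, 3] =(0 11 3 4 7)(1 9 2 6)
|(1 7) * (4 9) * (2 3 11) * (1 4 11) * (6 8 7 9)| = |(1 9 11 2 3)(4 6 8 7)| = 20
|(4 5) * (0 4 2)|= |(0 4 5 2)|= 4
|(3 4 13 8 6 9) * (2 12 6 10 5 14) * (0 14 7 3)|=|(0 14 2 12 6 9)(3 4 13 8 10 5 7)|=42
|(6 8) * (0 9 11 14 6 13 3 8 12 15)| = 21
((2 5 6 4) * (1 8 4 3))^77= (8)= ((1 8 4 2 5 6 3))^77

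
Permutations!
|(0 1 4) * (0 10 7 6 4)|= |(0 1)(4 10 7 6)|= 4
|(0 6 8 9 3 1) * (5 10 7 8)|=9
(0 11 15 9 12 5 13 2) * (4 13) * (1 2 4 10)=(0 11 15 9 12 5 10 1 2)(4 13)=[11, 2, 0, 3, 13, 10, 6, 7, 8, 12, 1, 15, 5, 4, 14, 9]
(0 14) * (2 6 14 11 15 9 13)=[11, 1, 6, 3, 4, 5, 14, 7, 8, 13, 10, 15, 12, 2, 0, 9]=(0 11 15 9 13 2 6 14)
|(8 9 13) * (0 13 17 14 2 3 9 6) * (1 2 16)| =|(0 13 8 6)(1 2 3 9 17 14 16)| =28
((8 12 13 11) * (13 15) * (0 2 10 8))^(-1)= ((0 2 10 8 12 15 13 11))^(-1)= (0 11 13 15 12 8 10 2)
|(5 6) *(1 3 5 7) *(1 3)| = 4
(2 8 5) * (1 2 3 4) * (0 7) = (0 7)(1 2 8 5 3 4) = [7, 2, 8, 4, 1, 3, 6, 0, 5]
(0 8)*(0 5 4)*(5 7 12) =(0 8 7 12 5 4) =[8, 1, 2, 3, 0, 4, 6, 12, 7, 9, 10, 11, 5]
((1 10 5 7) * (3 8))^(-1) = (1 7 5 10)(3 8)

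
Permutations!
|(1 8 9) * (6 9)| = |(1 8 6 9)| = 4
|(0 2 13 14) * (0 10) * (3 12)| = |(0 2 13 14 10)(3 12)| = 10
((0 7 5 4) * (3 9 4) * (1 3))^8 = (0 7 5 1 3 9 4)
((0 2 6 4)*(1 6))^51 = (0 2 1 6 4)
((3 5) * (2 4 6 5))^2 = (2 6 3 4 5)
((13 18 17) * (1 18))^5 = ((1 18 17 13))^5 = (1 18 17 13)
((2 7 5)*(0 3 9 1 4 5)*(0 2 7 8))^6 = ((0 3 9 1 4 5 7 2 8))^6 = (0 7 1)(2 4 3)(5 9 8)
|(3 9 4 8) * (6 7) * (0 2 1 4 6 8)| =|(0 2 1 4)(3 9 6 7 8)| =20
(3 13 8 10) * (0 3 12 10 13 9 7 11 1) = (0 3 9 7 11 1)(8 13)(10 12) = [3, 0, 2, 9, 4, 5, 6, 11, 13, 7, 12, 1, 10, 8]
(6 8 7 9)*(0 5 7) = (0 5 7 9 6 8) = [5, 1, 2, 3, 4, 7, 8, 9, 0, 6]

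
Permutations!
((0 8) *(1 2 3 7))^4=((0 8)(1 2 3 7))^4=(8)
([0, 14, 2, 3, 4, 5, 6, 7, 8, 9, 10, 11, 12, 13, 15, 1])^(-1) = [0, 15, 2, 3, 4, 5, 6, 7, 8, 9, 10, 11, 12, 13, 1, 14]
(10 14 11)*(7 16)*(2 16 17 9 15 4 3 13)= (2 16 7 17 9 15 4 3 13)(10 14 11)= [0, 1, 16, 13, 3, 5, 6, 17, 8, 15, 14, 10, 12, 2, 11, 4, 7, 9]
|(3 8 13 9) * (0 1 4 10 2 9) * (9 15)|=10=|(0 1 4 10 2 15 9 3 8 13)|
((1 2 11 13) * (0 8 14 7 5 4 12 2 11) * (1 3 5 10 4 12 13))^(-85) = ((0 8 14 7 10 4 13 3 5 12 2)(1 11))^(-85) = (0 7 13 12 8 10 3 2 14 4 5)(1 11)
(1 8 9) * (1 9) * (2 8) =[0, 2, 8, 3, 4, 5, 6, 7, 1, 9] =(9)(1 2 8)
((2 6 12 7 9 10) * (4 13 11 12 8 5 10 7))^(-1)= ((2 6 8 5 10)(4 13 11 12)(7 9))^(-1)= (2 10 5 8 6)(4 12 11 13)(7 9)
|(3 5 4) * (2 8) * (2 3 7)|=6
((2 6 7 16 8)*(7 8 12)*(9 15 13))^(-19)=(2 8 6)(7 12 16)(9 13 15)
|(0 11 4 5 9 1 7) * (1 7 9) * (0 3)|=8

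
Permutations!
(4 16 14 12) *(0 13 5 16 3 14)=(0 13 5 16)(3 14 12 4)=[13, 1, 2, 14, 3, 16, 6, 7, 8, 9, 10, 11, 4, 5, 12, 15, 0]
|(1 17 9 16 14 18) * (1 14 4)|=10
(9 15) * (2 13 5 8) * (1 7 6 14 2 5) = (1 7 6 14 2 13)(5 8)(9 15) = [0, 7, 13, 3, 4, 8, 14, 6, 5, 15, 10, 11, 12, 1, 2, 9]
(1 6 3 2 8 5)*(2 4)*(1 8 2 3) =(1 6)(3 4)(5 8) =[0, 6, 2, 4, 3, 8, 1, 7, 5]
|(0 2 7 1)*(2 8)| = 5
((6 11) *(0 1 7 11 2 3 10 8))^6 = ((0 1 7 11 6 2 3 10 8))^6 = (0 3 11)(1 10 6)(2 7 8)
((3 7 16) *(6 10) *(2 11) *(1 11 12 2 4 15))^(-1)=((1 11 4 15)(2 12)(3 7 16)(6 10))^(-1)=(1 15 4 11)(2 12)(3 16 7)(6 10)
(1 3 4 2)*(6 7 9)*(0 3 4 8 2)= [3, 4, 1, 8, 0, 5, 7, 9, 2, 6]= (0 3 8 2 1 4)(6 7 9)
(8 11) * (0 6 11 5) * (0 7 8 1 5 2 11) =(0 6)(1 5 7 8 2 11) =[6, 5, 11, 3, 4, 7, 0, 8, 2, 9, 10, 1]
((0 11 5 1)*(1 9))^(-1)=(0 1 9 5 11)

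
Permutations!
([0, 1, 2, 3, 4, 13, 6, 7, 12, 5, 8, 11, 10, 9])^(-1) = (5 9 13)(8 10 12)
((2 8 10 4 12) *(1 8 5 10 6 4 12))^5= ((1 8 6 4)(2 5 10 12))^5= (1 8 6 4)(2 5 10 12)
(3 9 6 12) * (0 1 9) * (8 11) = (0 1 9 6 12 3)(8 11) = [1, 9, 2, 0, 4, 5, 12, 7, 11, 6, 10, 8, 3]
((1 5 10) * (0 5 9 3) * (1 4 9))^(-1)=(0 3 9 4 10 5)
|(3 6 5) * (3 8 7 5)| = |(3 6)(5 8 7)| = 6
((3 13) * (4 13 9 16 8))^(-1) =(3 13 4 8 16 9)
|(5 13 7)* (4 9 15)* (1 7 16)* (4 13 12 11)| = |(1 7 5 12 11 4 9 15 13 16)| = 10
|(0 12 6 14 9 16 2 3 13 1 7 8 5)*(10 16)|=|(0 12 6 14 9 10 16 2 3 13 1 7 8 5)|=14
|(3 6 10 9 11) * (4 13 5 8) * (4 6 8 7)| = |(3 8 6 10 9 11)(4 13 5 7)| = 12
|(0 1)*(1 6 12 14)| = |(0 6 12 14 1)| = 5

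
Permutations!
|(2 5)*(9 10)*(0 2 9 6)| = 6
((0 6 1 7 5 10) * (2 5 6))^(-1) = ((0 2 5 10)(1 7 6))^(-1) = (0 10 5 2)(1 6 7)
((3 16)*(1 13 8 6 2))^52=((1 13 8 6 2)(3 16))^52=(16)(1 8 2 13 6)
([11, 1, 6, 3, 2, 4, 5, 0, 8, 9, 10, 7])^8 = [7, 1, 2, 3, 4, 5, 6, 11, 8, 9, 10, 0]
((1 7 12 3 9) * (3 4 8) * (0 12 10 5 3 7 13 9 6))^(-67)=(0 10 12 5 4 3 8 6 7)(1 9 13)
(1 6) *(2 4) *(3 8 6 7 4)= [0, 7, 3, 8, 2, 5, 1, 4, 6]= (1 7 4 2 3 8 6)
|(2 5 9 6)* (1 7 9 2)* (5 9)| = 6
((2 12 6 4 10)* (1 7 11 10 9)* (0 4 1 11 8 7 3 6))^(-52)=((0 4 9 11 10 2 12)(1 3 6)(7 8))^(-52)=(0 10 4 2 9 12 11)(1 6 3)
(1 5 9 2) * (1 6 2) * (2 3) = (1 5 9)(2 6 3) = [0, 5, 6, 2, 4, 9, 3, 7, 8, 1]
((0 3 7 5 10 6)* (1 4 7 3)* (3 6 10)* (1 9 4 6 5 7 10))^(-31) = ((0 9 4 10 1 6)(3 5))^(-31) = (0 6 1 10 4 9)(3 5)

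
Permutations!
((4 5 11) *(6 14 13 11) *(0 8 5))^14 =((0 8 5 6 14 13 11 4))^14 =(0 11 14 5)(4 13 6 8)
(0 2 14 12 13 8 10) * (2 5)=(0 5 2 14 12 13 8 10)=[5, 1, 14, 3, 4, 2, 6, 7, 10, 9, 0, 11, 13, 8, 12]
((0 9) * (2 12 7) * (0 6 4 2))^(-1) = (0 7 12 2 4 6 9)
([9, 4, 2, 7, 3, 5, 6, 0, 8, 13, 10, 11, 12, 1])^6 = (0 7 3 4 1 13 9)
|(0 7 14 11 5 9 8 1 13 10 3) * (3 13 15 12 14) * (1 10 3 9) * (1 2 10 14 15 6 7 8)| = 36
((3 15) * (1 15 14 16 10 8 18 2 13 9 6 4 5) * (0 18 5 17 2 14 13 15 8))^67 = (0 14 10 18 16)(1 8 5)(2 13 4 15 9 17 3 6)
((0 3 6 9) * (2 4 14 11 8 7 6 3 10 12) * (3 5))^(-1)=(0 9 6 7 8 11 14 4 2 12 10)(3 5)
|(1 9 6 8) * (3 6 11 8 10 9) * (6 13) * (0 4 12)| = |(0 4 12)(1 3 13 6 10 9 11 8)| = 24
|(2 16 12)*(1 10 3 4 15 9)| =6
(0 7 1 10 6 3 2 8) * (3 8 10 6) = [7, 6, 10, 2, 4, 5, 8, 1, 0, 9, 3] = (0 7 1 6 8)(2 10 3)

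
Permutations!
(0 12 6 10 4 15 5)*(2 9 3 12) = [2, 1, 9, 12, 15, 0, 10, 7, 8, 3, 4, 11, 6, 13, 14, 5] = (0 2 9 3 12 6 10 4 15 5)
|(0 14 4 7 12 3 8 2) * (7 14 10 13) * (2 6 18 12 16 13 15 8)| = 18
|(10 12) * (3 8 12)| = 4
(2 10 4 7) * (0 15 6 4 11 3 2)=(0 15 6 4 7)(2 10 11 3)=[15, 1, 10, 2, 7, 5, 4, 0, 8, 9, 11, 3, 12, 13, 14, 6]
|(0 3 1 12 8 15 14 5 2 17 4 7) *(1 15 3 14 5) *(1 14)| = 11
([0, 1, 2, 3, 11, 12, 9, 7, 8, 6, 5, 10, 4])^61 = (4 11 10 5 12)(6 9)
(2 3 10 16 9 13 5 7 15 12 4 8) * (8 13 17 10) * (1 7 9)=(1 7 15 12 4 13 5 9 17 10 16)(2 3 8)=[0, 7, 3, 8, 13, 9, 6, 15, 2, 17, 16, 11, 4, 5, 14, 12, 1, 10]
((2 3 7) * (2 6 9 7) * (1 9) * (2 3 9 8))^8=((1 8 2 9 7 6))^8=(1 2 7)(6 8 9)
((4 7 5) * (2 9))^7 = (2 9)(4 7 5)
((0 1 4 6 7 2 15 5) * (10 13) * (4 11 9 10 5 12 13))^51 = ((0 1 11 9 10 4 6 7 2 15 12 13 5))^51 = (0 5 13 12 15 2 7 6 4 10 9 11 1)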